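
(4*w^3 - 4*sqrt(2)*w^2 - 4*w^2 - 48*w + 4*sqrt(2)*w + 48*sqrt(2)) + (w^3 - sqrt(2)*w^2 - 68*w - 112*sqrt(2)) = 5*w^3 - 5*sqrt(2)*w^2 - 4*w^2 - 116*w + 4*sqrt(2)*w - 64*sqrt(2)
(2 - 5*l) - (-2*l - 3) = 5 - 3*l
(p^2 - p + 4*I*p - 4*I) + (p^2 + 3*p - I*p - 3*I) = 2*p^2 + 2*p + 3*I*p - 7*I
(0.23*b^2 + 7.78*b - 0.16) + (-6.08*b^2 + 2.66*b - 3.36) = -5.85*b^2 + 10.44*b - 3.52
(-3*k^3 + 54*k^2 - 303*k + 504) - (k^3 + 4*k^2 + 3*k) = -4*k^3 + 50*k^2 - 306*k + 504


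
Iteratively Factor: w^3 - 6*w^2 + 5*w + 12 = (w - 4)*(w^2 - 2*w - 3) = (w - 4)*(w - 3)*(w + 1)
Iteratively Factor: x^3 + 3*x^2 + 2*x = (x + 2)*(x^2 + x) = (x + 1)*(x + 2)*(x)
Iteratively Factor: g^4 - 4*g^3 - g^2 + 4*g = (g - 1)*(g^3 - 3*g^2 - 4*g) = (g - 1)*(g + 1)*(g^2 - 4*g) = g*(g - 1)*(g + 1)*(g - 4)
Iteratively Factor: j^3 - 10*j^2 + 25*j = (j - 5)*(j^2 - 5*j) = j*(j - 5)*(j - 5)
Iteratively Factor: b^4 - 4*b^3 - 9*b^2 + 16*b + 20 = (b - 5)*(b^3 + b^2 - 4*b - 4) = (b - 5)*(b + 2)*(b^2 - b - 2) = (b - 5)*(b - 2)*(b + 2)*(b + 1)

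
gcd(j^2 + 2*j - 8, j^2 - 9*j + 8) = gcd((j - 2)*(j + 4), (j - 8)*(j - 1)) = 1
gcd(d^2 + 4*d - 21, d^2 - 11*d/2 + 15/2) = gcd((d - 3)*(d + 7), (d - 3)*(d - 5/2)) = d - 3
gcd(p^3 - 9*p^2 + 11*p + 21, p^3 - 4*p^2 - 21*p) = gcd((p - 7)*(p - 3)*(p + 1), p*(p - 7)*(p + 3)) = p - 7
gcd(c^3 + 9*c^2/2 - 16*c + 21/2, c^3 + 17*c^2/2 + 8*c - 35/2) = c^2 + 6*c - 7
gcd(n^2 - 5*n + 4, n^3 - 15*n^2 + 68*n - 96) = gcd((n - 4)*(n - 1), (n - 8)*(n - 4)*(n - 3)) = n - 4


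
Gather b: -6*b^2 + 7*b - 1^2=-6*b^2 + 7*b - 1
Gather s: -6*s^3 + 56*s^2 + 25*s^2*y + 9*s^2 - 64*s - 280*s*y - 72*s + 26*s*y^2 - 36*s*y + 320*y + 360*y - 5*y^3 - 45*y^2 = -6*s^3 + s^2*(25*y + 65) + s*(26*y^2 - 316*y - 136) - 5*y^3 - 45*y^2 + 680*y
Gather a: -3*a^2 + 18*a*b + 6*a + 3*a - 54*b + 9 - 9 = -3*a^2 + a*(18*b + 9) - 54*b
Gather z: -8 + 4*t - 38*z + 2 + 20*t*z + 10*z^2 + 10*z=4*t + 10*z^2 + z*(20*t - 28) - 6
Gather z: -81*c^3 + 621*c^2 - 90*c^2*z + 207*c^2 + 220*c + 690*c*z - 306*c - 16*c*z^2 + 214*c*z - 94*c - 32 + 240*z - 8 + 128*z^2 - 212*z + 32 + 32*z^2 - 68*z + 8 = -81*c^3 + 828*c^2 - 180*c + z^2*(160 - 16*c) + z*(-90*c^2 + 904*c - 40)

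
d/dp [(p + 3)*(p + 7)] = 2*p + 10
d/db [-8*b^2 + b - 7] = 1 - 16*b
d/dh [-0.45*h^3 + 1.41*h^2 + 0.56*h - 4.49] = -1.35*h^2 + 2.82*h + 0.56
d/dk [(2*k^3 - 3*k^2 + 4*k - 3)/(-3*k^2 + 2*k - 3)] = 2*(-3*k^4 + 4*k^3 - 6*k^2 - 3)/(9*k^4 - 12*k^3 + 22*k^2 - 12*k + 9)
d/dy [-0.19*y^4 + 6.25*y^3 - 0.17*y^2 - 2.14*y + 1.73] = -0.76*y^3 + 18.75*y^2 - 0.34*y - 2.14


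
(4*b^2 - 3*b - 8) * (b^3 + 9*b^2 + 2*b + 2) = 4*b^5 + 33*b^4 - 27*b^3 - 70*b^2 - 22*b - 16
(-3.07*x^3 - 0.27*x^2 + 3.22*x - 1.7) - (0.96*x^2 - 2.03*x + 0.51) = -3.07*x^3 - 1.23*x^2 + 5.25*x - 2.21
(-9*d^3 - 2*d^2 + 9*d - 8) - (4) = -9*d^3 - 2*d^2 + 9*d - 12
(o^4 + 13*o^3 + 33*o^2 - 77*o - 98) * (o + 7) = o^5 + 20*o^4 + 124*o^3 + 154*o^2 - 637*o - 686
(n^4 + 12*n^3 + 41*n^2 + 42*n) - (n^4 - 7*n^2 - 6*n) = 12*n^3 + 48*n^2 + 48*n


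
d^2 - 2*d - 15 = (d - 5)*(d + 3)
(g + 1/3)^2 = g^2 + 2*g/3 + 1/9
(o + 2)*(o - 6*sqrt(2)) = o^2 - 6*sqrt(2)*o + 2*o - 12*sqrt(2)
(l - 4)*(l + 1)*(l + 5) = l^3 + 2*l^2 - 19*l - 20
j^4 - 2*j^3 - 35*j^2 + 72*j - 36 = (j - 6)*(j - 1)^2*(j + 6)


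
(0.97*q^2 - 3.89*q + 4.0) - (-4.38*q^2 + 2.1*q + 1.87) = 5.35*q^2 - 5.99*q + 2.13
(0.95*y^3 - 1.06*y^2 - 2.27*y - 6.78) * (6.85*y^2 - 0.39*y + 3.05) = 6.5075*y^5 - 7.6315*y^4 - 12.2386*y^3 - 48.7907*y^2 - 4.2793*y - 20.679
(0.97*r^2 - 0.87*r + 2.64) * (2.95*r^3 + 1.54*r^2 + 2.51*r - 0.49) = 2.8615*r^5 - 1.0727*r^4 + 8.8829*r^3 + 1.4066*r^2 + 7.0527*r - 1.2936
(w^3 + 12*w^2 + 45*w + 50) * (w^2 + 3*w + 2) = w^5 + 15*w^4 + 83*w^3 + 209*w^2 + 240*w + 100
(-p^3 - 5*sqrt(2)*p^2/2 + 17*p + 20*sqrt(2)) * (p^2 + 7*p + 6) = -p^5 - 7*p^4 - 5*sqrt(2)*p^4/2 - 35*sqrt(2)*p^3/2 + 11*p^3 + 5*sqrt(2)*p^2 + 119*p^2 + 102*p + 140*sqrt(2)*p + 120*sqrt(2)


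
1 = 1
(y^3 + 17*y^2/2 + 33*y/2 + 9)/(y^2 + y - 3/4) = 2*(y^2 + 7*y + 6)/(2*y - 1)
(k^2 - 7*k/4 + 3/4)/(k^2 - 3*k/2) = (4*k^2 - 7*k + 3)/(2*k*(2*k - 3))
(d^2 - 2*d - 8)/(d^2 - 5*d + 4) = (d + 2)/(d - 1)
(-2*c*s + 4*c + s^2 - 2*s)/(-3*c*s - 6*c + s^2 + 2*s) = (2*c*s - 4*c - s^2 + 2*s)/(3*c*s + 6*c - s^2 - 2*s)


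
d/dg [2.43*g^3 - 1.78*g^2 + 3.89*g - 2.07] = 7.29*g^2 - 3.56*g + 3.89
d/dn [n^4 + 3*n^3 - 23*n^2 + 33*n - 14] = 4*n^3 + 9*n^2 - 46*n + 33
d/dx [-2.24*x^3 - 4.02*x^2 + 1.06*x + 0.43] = -6.72*x^2 - 8.04*x + 1.06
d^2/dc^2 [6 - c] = 0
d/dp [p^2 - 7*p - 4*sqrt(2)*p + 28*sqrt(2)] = 2*p - 7 - 4*sqrt(2)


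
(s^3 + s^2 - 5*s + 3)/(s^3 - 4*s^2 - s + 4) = (s^2 + 2*s - 3)/(s^2 - 3*s - 4)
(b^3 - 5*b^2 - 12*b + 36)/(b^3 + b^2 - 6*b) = (b - 6)/b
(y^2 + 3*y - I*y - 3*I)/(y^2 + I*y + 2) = (y + 3)/(y + 2*I)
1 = 1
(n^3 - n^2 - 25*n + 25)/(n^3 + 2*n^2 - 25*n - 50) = (n - 1)/(n + 2)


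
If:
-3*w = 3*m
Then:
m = -w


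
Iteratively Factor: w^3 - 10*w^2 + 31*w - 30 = (w - 5)*(w^2 - 5*w + 6) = (w - 5)*(w - 3)*(w - 2)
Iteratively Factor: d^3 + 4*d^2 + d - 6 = (d + 2)*(d^2 + 2*d - 3) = (d - 1)*(d + 2)*(d + 3)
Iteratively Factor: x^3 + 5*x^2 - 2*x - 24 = (x + 4)*(x^2 + x - 6) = (x - 2)*(x + 4)*(x + 3)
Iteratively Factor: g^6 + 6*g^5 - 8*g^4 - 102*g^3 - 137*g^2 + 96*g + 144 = (g + 3)*(g^5 + 3*g^4 - 17*g^3 - 51*g^2 + 16*g + 48) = (g + 3)*(g + 4)*(g^4 - g^3 - 13*g^2 + g + 12) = (g - 1)*(g + 3)*(g + 4)*(g^3 - 13*g - 12) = (g - 1)*(g + 3)^2*(g + 4)*(g^2 - 3*g - 4) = (g - 4)*(g - 1)*(g + 3)^2*(g + 4)*(g + 1)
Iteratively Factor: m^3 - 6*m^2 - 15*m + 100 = (m + 4)*(m^2 - 10*m + 25) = (m - 5)*(m + 4)*(m - 5)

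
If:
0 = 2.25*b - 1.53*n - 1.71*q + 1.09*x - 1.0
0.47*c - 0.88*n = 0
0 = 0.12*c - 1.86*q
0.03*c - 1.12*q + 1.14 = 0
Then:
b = 11.5647844860822 - 0.484444444444444*x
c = 26.98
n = 14.41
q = 1.74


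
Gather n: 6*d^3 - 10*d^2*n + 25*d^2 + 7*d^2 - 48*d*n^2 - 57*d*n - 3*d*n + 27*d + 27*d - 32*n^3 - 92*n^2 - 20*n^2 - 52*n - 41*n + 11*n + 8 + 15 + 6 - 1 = 6*d^3 + 32*d^2 + 54*d - 32*n^3 + n^2*(-48*d - 112) + n*(-10*d^2 - 60*d - 82) + 28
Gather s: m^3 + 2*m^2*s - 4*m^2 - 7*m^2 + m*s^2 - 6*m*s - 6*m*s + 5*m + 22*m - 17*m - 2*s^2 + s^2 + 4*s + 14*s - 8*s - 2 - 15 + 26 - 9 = m^3 - 11*m^2 + 10*m + s^2*(m - 1) + s*(2*m^2 - 12*m + 10)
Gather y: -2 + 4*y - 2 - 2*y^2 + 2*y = -2*y^2 + 6*y - 4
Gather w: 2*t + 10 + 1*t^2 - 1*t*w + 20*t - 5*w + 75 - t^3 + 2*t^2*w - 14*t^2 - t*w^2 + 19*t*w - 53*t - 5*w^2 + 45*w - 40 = -t^3 - 13*t^2 - 31*t + w^2*(-t - 5) + w*(2*t^2 + 18*t + 40) + 45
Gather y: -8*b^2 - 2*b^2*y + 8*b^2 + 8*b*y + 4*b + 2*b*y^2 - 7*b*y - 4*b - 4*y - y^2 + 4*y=y^2*(2*b - 1) + y*(-2*b^2 + b)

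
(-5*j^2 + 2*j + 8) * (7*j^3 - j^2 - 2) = -35*j^5 + 19*j^4 + 54*j^3 + 2*j^2 - 4*j - 16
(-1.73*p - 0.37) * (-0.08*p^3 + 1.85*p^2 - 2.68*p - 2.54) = 0.1384*p^4 - 3.1709*p^3 + 3.9519*p^2 + 5.3858*p + 0.9398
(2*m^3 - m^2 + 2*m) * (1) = 2*m^3 - m^2 + 2*m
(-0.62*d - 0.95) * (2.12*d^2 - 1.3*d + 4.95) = -1.3144*d^3 - 1.208*d^2 - 1.834*d - 4.7025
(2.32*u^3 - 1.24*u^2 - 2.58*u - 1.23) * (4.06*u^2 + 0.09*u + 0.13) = 9.4192*u^5 - 4.8256*u^4 - 10.2848*u^3 - 5.3872*u^2 - 0.4461*u - 0.1599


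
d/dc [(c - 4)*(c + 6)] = 2*c + 2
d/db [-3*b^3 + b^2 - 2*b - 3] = -9*b^2 + 2*b - 2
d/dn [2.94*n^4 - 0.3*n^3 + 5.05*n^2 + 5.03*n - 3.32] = 11.76*n^3 - 0.9*n^2 + 10.1*n + 5.03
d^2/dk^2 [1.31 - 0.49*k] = 0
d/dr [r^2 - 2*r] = 2*r - 2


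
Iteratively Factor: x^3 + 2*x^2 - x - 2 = (x + 1)*(x^2 + x - 2) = (x + 1)*(x + 2)*(x - 1)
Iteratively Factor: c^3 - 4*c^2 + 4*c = (c)*(c^2 - 4*c + 4) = c*(c - 2)*(c - 2)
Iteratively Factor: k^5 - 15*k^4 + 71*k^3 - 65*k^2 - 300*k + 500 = (k - 2)*(k^4 - 13*k^3 + 45*k^2 + 25*k - 250) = (k - 2)*(k + 2)*(k^3 - 15*k^2 + 75*k - 125) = (k - 5)*(k - 2)*(k + 2)*(k^2 - 10*k + 25) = (k - 5)^2*(k - 2)*(k + 2)*(k - 5)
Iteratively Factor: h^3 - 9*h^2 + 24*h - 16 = (h - 4)*(h^2 - 5*h + 4) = (h - 4)^2*(h - 1)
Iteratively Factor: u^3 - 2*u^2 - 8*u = (u + 2)*(u^2 - 4*u) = u*(u + 2)*(u - 4)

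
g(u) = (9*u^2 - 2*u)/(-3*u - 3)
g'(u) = (18*u - 2)/(-3*u - 3) + 3*(9*u^2 - 2*u)/(-3*u - 3)^2 = (-9*u^2 - 18*u + 2)/(3*(u^2 + 2*u + 1))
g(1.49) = -2.28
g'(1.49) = -2.41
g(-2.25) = 13.35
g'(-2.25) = -0.65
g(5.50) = -13.40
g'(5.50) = -2.91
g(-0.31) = -0.72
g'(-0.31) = 4.70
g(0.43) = -0.19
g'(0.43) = -1.21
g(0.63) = -0.47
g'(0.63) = -1.62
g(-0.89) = -27.00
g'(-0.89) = 300.03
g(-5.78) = 21.77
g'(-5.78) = -2.84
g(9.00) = -23.70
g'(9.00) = -2.96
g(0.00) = 0.00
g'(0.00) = 0.67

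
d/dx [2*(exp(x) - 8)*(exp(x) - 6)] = 4*(exp(x) - 7)*exp(x)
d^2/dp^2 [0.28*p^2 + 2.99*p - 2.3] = 0.560000000000000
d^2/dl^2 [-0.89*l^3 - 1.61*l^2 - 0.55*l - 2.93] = -5.34*l - 3.22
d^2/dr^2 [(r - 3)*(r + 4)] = 2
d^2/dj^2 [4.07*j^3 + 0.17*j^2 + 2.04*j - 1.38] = 24.42*j + 0.34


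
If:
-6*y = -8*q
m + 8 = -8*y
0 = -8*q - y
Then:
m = -8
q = 0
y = 0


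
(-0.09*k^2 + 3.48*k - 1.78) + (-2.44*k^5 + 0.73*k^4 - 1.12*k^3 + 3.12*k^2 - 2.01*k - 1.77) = -2.44*k^5 + 0.73*k^4 - 1.12*k^3 + 3.03*k^2 + 1.47*k - 3.55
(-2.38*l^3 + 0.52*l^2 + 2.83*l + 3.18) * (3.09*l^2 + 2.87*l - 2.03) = -7.3542*l^5 - 5.2238*l^4 + 15.0685*l^3 + 16.8927*l^2 + 3.3817*l - 6.4554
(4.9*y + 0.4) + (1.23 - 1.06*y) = 3.84*y + 1.63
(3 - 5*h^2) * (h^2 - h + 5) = -5*h^4 + 5*h^3 - 22*h^2 - 3*h + 15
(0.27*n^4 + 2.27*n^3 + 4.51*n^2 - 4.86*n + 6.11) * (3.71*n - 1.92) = 1.0017*n^5 + 7.9033*n^4 + 12.3737*n^3 - 26.6898*n^2 + 31.9993*n - 11.7312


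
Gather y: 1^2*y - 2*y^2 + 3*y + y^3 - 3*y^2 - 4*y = y^3 - 5*y^2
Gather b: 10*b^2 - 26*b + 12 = 10*b^2 - 26*b + 12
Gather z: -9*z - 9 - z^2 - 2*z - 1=-z^2 - 11*z - 10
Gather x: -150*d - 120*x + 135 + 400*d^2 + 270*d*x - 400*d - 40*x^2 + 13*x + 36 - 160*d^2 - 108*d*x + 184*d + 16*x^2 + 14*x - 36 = 240*d^2 - 366*d - 24*x^2 + x*(162*d - 93) + 135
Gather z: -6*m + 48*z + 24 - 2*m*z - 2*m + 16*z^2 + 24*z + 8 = -8*m + 16*z^2 + z*(72 - 2*m) + 32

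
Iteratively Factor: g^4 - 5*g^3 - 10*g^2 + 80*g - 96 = (g - 2)*(g^3 - 3*g^2 - 16*g + 48) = (g - 3)*(g - 2)*(g^2 - 16) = (g - 3)*(g - 2)*(g + 4)*(g - 4)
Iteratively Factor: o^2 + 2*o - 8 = (o + 4)*(o - 2)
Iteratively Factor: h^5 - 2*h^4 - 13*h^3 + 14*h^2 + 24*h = (h - 2)*(h^4 - 13*h^2 - 12*h) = h*(h - 2)*(h^3 - 13*h - 12) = h*(h - 2)*(h + 1)*(h^2 - h - 12) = h*(h - 2)*(h + 1)*(h + 3)*(h - 4)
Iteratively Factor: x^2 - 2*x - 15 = (x - 5)*(x + 3)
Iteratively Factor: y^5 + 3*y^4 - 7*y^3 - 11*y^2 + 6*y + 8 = (y + 1)*(y^4 + 2*y^3 - 9*y^2 - 2*y + 8) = (y - 1)*(y + 1)*(y^3 + 3*y^2 - 6*y - 8) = (y - 1)*(y + 1)*(y + 4)*(y^2 - y - 2) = (y - 2)*(y - 1)*(y + 1)*(y + 4)*(y + 1)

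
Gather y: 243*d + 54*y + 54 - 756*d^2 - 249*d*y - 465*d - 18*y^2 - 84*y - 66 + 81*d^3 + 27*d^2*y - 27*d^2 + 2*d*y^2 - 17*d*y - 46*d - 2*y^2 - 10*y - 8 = 81*d^3 - 783*d^2 - 268*d + y^2*(2*d - 20) + y*(27*d^2 - 266*d - 40) - 20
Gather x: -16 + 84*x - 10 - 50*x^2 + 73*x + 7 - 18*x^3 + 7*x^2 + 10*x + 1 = -18*x^3 - 43*x^2 + 167*x - 18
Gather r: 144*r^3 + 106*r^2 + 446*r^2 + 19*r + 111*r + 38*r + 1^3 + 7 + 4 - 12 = 144*r^3 + 552*r^2 + 168*r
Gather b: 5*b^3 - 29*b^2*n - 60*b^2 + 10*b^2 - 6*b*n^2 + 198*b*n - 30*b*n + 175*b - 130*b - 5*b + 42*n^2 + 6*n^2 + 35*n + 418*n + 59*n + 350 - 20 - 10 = 5*b^3 + b^2*(-29*n - 50) + b*(-6*n^2 + 168*n + 40) + 48*n^2 + 512*n + 320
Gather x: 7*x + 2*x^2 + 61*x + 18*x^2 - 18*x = 20*x^2 + 50*x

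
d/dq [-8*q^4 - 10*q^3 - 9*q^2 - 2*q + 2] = -32*q^3 - 30*q^2 - 18*q - 2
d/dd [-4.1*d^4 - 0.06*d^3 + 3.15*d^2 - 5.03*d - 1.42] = -16.4*d^3 - 0.18*d^2 + 6.3*d - 5.03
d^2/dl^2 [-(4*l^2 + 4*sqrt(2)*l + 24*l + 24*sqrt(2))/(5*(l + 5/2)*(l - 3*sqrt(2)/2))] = 32*(-20*sqrt(2)*l^3 - 28*l^3 - 234*sqrt(2)*l^2 - 900*sqrt(2)*l + 252*l - 876*sqrt(2) + 525)/(5*(32*l^6 - 144*sqrt(2)*l^5 + 240*l^5 - 1080*sqrt(2)*l^4 + 1032*l^4 - 2916*sqrt(2)*l^3 + 3740*l^3 - 3870*sqrt(2)*l^2 + 8100*l^2 - 4050*sqrt(2)*l + 6750*l - 3375*sqrt(2)))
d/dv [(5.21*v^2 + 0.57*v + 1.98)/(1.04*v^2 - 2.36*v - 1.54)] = (-12.8884*v^2 - 20.1652*v + 3.795)/(1.0816*v^4 - 4.9088*v^3 + 2.3664*v^2 + 7.2688*v + 2.3716)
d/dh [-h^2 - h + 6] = -2*h - 1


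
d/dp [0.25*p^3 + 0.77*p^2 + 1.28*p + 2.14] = 0.75*p^2 + 1.54*p + 1.28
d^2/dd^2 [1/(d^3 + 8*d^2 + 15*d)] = 2*(-d*(3*d + 8)*(d^2 + 8*d + 15) + (3*d^2 + 16*d + 15)^2)/(d^3*(d^2 + 8*d + 15)^3)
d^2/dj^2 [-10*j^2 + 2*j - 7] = -20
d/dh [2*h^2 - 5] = 4*h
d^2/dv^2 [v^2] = 2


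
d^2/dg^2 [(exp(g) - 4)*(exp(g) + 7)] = (4*exp(g) + 3)*exp(g)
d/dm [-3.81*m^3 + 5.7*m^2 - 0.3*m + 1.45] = -11.43*m^2 + 11.4*m - 0.3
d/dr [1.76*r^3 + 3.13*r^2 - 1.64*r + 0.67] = 5.28*r^2 + 6.26*r - 1.64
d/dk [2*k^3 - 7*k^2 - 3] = 2*k*(3*k - 7)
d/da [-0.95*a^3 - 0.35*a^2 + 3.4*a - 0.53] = -2.85*a^2 - 0.7*a + 3.4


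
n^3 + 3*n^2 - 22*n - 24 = (n - 4)*(n + 1)*(n + 6)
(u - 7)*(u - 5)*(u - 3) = u^3 - 15*u^2 + 71*u - 105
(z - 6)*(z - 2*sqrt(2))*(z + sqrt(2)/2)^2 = z^4 - 6*z^3 - sqrt(2)*z^3 - 7*z^2/2 + 6*sqrt(2)*z^2 - sqrt(2)*z + 21*z + 6*sqrt(2)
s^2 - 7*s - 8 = (s - 8)*(s + 1)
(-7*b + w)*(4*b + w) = -28*b^2 - 3*b*w + w^2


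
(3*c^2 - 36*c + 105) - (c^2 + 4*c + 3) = 2*c^2 - 40*c + 102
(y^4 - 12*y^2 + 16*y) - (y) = y^4 - 12*y^2 + 15*y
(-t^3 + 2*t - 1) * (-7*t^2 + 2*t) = 7*t^5 - 2*t^4 - 14*t^3 + 11*t^2 - 2*t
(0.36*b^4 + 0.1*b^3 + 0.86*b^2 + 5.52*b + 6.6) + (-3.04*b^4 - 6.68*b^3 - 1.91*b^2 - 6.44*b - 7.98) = -2.68*b^4 - 6.58*b^3 - 1.05*b^2 - 0.920000000000001*b - 1.38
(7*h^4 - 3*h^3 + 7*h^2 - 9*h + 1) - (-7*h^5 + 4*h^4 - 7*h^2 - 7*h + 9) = 7*h^5 + 3*h^4 - 3*h^3 + 14*h^2 - 2*h - 8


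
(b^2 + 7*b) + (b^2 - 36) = 2*b^2 + 7*b - 36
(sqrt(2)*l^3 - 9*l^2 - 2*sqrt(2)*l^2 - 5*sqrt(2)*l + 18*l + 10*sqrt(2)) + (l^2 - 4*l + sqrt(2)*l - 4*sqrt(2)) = sqrt(2)*l^3 - 8*l^2 - 2*sqrt(2)*l^2 - 4*sqrt(2)*l + 14*l + 6*sqrt(2)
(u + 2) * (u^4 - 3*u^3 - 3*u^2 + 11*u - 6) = u^5 - u^4 - 9*u^3 + 5*u^2 + 16*u - 12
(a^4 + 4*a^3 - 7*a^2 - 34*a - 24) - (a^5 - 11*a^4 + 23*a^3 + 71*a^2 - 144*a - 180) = -a^5 + 12*a^4 - 19*a^3 - 78*a^2 + 110*a + 156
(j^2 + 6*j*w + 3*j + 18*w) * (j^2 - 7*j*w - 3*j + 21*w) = j^4 - j^3*w - 42*j^2*w^2 - 9*j^2 + 9*j*w + 378*w^2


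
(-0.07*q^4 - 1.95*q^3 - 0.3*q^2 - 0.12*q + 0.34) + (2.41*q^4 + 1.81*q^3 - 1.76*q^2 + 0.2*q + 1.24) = 2.34*q^4 - 0.14*q^3 - 2.06*q^2 + 0.08*q + 1.58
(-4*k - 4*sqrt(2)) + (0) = -4*k - 4*sqrt(2)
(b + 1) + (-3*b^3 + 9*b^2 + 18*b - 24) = -3*b^3 + 9*b^2 + 19*b - 23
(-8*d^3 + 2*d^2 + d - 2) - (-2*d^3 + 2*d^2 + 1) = -6*d^3 + d - 3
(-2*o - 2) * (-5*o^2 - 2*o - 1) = 10*o^3 + 14*o^2 + 6*o + 2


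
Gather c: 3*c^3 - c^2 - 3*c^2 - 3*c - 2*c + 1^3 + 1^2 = 3*c^3 - 4*c^2 - 5*c + 2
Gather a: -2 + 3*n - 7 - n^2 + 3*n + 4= -n^2 + 6*n - 5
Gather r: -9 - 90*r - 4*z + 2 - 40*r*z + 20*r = r*(-40*z - 70) - 4*z - 7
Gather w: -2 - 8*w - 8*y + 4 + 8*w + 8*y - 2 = 0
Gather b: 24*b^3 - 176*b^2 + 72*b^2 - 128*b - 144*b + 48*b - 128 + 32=24*b^3 - 104*b^2 - 224*b - 96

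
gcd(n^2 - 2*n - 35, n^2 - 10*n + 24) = 1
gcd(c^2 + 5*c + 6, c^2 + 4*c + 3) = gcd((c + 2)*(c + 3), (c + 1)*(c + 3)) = c + 3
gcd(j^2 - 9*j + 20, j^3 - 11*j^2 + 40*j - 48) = j - 4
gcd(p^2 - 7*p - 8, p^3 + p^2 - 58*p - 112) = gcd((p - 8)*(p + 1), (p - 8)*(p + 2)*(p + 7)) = p - 8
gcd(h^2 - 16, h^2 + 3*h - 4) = h + 4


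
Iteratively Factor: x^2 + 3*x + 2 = (x + 2)*(x + 1)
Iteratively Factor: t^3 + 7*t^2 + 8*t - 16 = (t + 4)*(t^2 + 3*t - 4) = (t - 1)*(t + 4)*(t + 4)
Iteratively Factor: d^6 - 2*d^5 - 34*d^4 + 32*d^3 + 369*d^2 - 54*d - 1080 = (d + 3)*(d^5 - 5*d^4 - 19*d^3 + 89*d^2 + 102*d - 360) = (d - 2)*(d + 3)*(d^4 - 3*d^3 - 25*d^2 + 39*d + 180) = (d - 2)*(d + 3)^2*(d^3 - 6*d^2 - 7*d + 60) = (d - 4)*(d - 2)*(d + 3)^2*(d^2 - 2*d - 15) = (d - 5)*(d - 4)*(d - 2)*(d + 3)^2*(d + 3)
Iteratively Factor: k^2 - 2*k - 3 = (k - 3)*(k + 1)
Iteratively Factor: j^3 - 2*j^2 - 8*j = (j - 4)*(j^2 + 2*j) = j*(j - 4)*(j + 2)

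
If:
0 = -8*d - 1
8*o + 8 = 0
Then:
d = -1/8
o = -1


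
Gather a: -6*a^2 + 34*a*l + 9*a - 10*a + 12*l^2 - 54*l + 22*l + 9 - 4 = -6*a^2 + a*(34*l - 1) + 12*l^2 - 32*l + 5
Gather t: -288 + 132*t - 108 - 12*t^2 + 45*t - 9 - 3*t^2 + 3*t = -15*t^2 + 180*t - 405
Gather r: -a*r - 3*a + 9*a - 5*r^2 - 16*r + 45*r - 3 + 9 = 6*a - 5*r^2 + r*(29 - a) + 6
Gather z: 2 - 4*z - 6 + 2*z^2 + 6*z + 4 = 2*z^2 + 2*z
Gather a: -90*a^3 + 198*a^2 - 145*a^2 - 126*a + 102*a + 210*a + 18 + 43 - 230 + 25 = -90*a^3 + 53*a^2 + 186*a - 144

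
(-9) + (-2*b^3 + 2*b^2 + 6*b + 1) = -2*b^3 + 2*b^2 + 6*b - 8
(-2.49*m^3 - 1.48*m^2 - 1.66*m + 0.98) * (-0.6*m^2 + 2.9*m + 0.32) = 1.494*m^5 - 6.333*m^4 - 4.0928*m^3 - 5.8756*m^2 + 2.3108*m + 0.3136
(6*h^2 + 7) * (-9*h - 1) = -54*h^3 - 6*h^2 - 63*h - 7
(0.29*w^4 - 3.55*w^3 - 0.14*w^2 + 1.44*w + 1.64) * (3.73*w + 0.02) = 1.0817*w^5 - 13.2357*w^4 - 0.5932*w^3 + 5.3684*w^2 + 6.146*w + 0.0328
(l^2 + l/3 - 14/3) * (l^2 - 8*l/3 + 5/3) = l^4 - 7*l^3/3 - 35*l^2/9 + 13*l - 70/9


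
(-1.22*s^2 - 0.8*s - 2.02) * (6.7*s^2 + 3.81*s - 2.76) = -8.174*s^4 - 10.0082*s^3 - 13.2148*s^2 - 5.4882*s + 5.5752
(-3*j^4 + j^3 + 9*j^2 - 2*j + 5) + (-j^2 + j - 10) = -3*j^4 + j^3 + 8*j^2 - j - 5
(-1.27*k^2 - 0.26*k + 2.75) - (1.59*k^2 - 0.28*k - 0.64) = -2.86*k^2 + 0.02*k + 3.39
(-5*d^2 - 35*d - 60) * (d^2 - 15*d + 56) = -5*d^4 + 40*d^3 + 185*d^2 - 1060*d - 3360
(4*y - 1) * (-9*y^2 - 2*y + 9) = -36*y^3 + y^2 + 38*y - 9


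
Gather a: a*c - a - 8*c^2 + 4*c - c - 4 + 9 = a*(c - 1) - 8*c^2 + 3*c + 5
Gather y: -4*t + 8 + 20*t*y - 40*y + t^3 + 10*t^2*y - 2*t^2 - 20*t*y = t^3 - 2*t^2 - 4*t + y*(10*t^2 - 40) + 8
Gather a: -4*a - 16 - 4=-4*a - 20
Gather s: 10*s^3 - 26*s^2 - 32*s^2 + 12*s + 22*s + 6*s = 10*s^3 - 58*s^2 + 40*s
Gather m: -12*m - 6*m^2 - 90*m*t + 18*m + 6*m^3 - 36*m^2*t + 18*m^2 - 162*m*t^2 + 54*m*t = 6*m^3 + m^2*(12 - 36*t) + m*(-162*t^2 - 36*t + 6)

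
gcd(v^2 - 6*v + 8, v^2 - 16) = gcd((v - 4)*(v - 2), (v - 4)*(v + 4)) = v - 4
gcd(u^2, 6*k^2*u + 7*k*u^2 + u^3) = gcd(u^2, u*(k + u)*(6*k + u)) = u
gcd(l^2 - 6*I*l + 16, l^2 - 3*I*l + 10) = l + 2*I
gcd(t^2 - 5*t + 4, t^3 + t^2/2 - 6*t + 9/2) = t - 1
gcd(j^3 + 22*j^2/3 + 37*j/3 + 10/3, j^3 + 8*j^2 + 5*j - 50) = j + 5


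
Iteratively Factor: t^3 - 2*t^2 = (t - 2)*(t^2) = t*(t - 2)*(t)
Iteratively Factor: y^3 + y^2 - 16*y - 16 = (y + 4)*(y^2 - 3*y - 4) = (y - 4)*(y + 4)*(y + 1)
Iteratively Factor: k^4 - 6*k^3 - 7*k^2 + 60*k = (k - 4)*(k^3 - 2*k^2 - 15*k) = (k - 4)*(k + 3)*(k^2 - 5*k) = (k - 5)*(k - 4)*(k + 3)*(k)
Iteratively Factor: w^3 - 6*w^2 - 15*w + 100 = (w + 4)*(w^2 - 10*w + 25) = (w - 5)*(w + 4)*(w - 5)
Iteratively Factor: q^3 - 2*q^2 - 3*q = (q + 1)*(q^2 - 3*q) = (q - 3)*(q + 1)*(q)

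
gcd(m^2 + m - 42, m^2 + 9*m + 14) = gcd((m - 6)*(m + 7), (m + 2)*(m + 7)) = m + 7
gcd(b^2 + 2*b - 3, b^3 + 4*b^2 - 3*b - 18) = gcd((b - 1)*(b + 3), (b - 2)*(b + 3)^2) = b + 3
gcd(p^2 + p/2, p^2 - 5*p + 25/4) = 1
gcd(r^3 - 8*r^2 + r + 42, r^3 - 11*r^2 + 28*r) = r - 7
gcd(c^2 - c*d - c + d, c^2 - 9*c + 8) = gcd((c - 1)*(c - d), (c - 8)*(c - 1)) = c - 1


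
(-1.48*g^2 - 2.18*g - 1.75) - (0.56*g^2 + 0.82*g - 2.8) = -2.04*g^2 - 3.0*g + 1.05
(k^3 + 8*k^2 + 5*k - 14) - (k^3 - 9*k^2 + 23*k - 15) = 17*k^2 - 18*k + 1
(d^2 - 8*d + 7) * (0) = 0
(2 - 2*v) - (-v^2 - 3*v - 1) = v^2 + v + 3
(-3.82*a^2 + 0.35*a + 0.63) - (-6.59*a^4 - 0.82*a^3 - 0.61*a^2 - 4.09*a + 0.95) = 6.59*a^4 + 0.82*a^3 - 3.21*a^2 + 4.44*a - 0.32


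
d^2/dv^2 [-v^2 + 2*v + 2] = -2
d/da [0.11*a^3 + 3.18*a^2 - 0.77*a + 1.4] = 0.33*a^2 + 6.36*a - 0.77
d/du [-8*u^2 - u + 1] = -16*u - 1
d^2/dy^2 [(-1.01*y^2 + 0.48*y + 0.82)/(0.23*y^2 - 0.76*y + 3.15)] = (-0.302312*y^3 + 4.650738*y^2 - 2.946576*y - 17.986126)/(0.012167*y^6 - 0.120612*y^5 + 0.898449*y^4 - 3.742696*y^3 + 12.304845*y^2 - 22.6233*y + 31.255875)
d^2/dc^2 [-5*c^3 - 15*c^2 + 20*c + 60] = -30*c - 30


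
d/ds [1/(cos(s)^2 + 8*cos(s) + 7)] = 2*(cos(s) + 4)*sin(s)/(cos(s)^2 + 8*cos(s) + 7)^2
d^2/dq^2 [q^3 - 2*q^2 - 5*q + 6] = 6*q - 4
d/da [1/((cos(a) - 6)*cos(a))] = 2*(cos(a) - 3)*sin(a)/((cos(a) - 6)^2*cos(a)^2)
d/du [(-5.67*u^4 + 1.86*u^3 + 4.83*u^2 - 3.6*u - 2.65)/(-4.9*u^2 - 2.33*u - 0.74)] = (55.566*u^5 + 30.5193*u^4 + 8.1156*u^3 - 33.0231*u^2 - 33.1184*u - 3.5105)/(24.01*u^4 + 22.834*u^3 + 12.6809*u^2 + 3.4484*u + 0.5476)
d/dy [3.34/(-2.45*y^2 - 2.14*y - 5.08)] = (16.366*y + 7.1476)/(2.45*y^2 + 2.14*y + 5.08)^2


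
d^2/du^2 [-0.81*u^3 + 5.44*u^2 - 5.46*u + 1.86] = 10.88 - 4.86*u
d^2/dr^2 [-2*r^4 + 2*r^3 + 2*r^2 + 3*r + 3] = -24*r^2 + 12*r + 4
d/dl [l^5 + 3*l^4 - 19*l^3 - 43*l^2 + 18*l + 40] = 5*l^4 + 12*l^3 - 57*l^2 - 86*l + 18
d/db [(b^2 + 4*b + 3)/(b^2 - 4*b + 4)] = 2*(-4*b - 7)/(b^3 - 6*b^2 + 12*b - 8)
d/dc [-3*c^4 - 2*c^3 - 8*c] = -12*c^3 - 6*c^2 - 8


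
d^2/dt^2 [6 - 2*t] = 0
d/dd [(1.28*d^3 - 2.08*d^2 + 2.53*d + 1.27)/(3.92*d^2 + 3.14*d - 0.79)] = (5.0176*d^4 + 8.0384*d^3 - 19.4824*d^2 - 6.6704*d - 5.9865)/(15.3664*d^4 + 24.6176*d^3 + 3.666*d^2 - 4.9612*d + 0.6241)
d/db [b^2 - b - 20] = 2*b - 1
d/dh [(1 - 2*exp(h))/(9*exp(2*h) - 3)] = 2*(3*exp(2*h) - 3*exp(h) + 1)*exp(h)/(3*(9*exp(4*h) - 6*exp(2*h) + 1))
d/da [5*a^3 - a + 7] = 15*a^2 - 1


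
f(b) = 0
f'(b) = 0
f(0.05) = 0.00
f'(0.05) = 0.00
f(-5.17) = 0.00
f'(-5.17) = 0.00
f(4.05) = 0.00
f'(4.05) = 0.00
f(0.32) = 0.00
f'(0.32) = 0.00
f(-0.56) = 0.00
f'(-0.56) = 0.00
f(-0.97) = 0.00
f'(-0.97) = 0.00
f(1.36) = 0.00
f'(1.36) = 0.00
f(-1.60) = 0.00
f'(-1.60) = 0.00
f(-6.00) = 0.00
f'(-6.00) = 0.00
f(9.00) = 0.00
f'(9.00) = 0.00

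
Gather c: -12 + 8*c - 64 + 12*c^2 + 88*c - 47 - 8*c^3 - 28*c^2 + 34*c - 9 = -8*c^3 - 16*c^2 + 130*c - 132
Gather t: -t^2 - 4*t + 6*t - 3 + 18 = -t^2 + 2*t + 15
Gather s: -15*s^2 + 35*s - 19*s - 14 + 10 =-15*s^2 + 16*s - 4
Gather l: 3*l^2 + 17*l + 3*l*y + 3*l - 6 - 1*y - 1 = 3*l^2 + l*(3*y + 20) - y - 7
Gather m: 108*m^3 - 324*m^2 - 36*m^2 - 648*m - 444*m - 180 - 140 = 108*m^3 - 360*m^2 - 1092*m - 320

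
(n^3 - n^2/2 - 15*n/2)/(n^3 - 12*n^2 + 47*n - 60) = n*(2*n + 5)/(2*(n^2 - 9*n + 20))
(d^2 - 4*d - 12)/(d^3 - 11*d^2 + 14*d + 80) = (d - 6)/(d^2 - 13*d + 40)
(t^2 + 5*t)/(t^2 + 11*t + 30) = t/(t + 6)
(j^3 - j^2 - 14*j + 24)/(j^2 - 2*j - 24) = (j^2 - 5*j + 6)/(j - 6)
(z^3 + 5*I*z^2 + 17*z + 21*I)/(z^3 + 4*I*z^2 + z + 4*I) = (z^2 + 4*I*z + 21)/(z^2 + 3*I*z + 4)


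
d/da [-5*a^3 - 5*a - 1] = -15*a^2 - 5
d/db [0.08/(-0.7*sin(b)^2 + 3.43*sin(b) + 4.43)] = (0.112*sin(b) - 0.2744)*cos(b)/(-0.7*sin(b)^2 + 3.43*sin(b) + 4.43)^2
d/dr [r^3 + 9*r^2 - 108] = 3*r*(r + 6)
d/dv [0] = 0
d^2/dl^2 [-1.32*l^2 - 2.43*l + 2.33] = -2.64000000000000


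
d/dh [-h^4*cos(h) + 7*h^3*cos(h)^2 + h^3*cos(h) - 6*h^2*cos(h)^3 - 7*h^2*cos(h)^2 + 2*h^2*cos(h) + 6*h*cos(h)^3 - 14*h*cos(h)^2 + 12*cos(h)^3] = h^4*sin(h) - h^3*sin(h) - 7*h^3*sin(2*h) - 4*h^3*cos(h) + 18*h^2*sin(h)*cos(h)^2 - 2*h^2*sin(h) + 7*h^2*sin(2*h) + 21*h^2*cos(h)^2 + 3*h^2*cos(h) - 18*h*sin(h)*cos(h)^2 + 14*h*sin(2*h) - 12*h*cos(h)^3 - 14*h*cos(h)^2 + 4*h*cos(h) - 36*sin(h)*cos(h)^2 + 6*cos(h)^3 - 14*cos(h)^2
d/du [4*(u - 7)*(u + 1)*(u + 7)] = 12*u^2 + 8*u - 196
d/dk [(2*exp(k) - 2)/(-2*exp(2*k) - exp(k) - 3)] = 2*(-(1 - exp(k))*(4*exp(k) + 1) - 2*exp(2*k) - exp(k) - 3)*exp(k)/(2*exp(2*k) + exp(k) + 3)^2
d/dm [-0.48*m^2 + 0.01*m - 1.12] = 0.01 - 0.96*m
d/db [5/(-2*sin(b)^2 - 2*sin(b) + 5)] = 10*(sin(2*b) + cos(b))/(2*sin(b) - cos(2*b) - 4)^2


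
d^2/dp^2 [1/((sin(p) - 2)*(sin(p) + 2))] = 2*(-2*sin(p)^4 - 5*sin(p)^2 + 4)/((sin(p) - 2)^3*(sin(p) + 2)^3)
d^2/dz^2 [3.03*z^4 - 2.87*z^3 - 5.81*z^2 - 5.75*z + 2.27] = 36.36*z^2 - 17.22*z - 11.62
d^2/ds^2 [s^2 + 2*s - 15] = 2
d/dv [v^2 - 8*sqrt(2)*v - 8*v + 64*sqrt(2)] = 2*v - 8*sqrt(2) - 8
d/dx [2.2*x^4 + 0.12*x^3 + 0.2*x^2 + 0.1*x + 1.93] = 8.8*x^3 + 0.36*x^2 + 0.4*x + 0.1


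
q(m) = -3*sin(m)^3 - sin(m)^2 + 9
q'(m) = -9*sin(m)^2*cos(m) - 2*sin(m)*cos(m)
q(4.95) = 10.81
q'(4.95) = -1.54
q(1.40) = 5.16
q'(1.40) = -1.82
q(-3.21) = 8.99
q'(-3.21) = 0.18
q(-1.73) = 10.91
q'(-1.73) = 1.08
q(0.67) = 7.90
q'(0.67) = -3.69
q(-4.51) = 5.22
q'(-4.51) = 2.13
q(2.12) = 6.41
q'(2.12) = 4.31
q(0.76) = 7.54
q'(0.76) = -4.09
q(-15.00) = 9.40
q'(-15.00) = 1.90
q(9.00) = 8.62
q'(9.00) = 2.14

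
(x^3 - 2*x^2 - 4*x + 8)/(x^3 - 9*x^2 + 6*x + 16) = (x^2 - 4)/(x^2 - 7*x - 8)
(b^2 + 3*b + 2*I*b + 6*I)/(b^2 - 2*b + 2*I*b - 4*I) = (b + 3)/(b - 2)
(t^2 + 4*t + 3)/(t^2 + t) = (t + 3)/t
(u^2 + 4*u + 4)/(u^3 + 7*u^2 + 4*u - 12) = (u + 2)/(u^2 + 5*u - 6)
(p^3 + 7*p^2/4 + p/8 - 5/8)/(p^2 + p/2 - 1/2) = p + 5/4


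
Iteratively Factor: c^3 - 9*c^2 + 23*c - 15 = (c - 1)*(c^2 - 8*c + 15) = (c - 5)*(c - 1)*(c - 3)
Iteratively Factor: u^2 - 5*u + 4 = (u - 4)*(u - 1)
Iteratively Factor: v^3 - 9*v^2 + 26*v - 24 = (v - 4)*(v^2 - 5*v + 6) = (v - 4)*(v - 3)*(v - 2)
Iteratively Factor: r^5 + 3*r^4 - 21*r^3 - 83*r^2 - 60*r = (r - 5)*(r^4 + 8*r^3 + 19*r^2 + 12*r) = (r - 5)*(r + 3)*(r^3 + 5*r^2 + 4*r) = (r - 5)*(r + 1)*(r + 3)*(r^2 + 4*r) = (r - 5)*(r + 1)*(r + 3)*(r + 4)*(r)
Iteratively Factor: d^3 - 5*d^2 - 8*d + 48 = (d + 3)*(d^2 - 8*d + 16) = (d - 4)*(d + 3)*(d - 4)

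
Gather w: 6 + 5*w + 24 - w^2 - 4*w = -w^2 + w + 30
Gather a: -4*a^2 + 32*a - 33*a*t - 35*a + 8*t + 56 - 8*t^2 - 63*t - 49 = -4*a^2 + a*(-33*t - 3) - 8*t^2 - 55*t + 7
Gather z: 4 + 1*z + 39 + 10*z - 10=11*z + 33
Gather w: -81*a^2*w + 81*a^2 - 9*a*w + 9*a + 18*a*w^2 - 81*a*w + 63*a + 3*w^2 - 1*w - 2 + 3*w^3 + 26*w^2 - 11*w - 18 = 81*a^2 + 72*a + 3*w^3 + w^2*(18*a + 29) + w*(-81*a^2 - 90*a - 12) - 20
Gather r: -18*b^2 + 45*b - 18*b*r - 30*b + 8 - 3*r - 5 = -18*b^2 + 15*b + r*(-18*b - 3) + 3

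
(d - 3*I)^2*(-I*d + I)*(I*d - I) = d^4 - 2*d^3 - 6*I*d^3 - 8*d^2 + 12*I*d^2 + 18*d - 6*I*d - 9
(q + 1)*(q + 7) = q^2 + 8*q + 7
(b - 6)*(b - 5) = b^2 - 11*b + 30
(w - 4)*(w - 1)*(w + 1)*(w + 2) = w^4 - 2*w^3 - 9*w^2 + 2*w + 8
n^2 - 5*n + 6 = (n - 3)*(n - 2)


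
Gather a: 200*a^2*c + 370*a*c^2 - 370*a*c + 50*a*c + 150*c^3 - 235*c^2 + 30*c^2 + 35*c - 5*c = 200*a^2*c + a*(370*c^2 - 320*c) + 150*c^3 - 205*c^2 + 30*c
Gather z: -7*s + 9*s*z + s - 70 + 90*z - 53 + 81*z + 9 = -6*s + z*(9*s + 171) - 114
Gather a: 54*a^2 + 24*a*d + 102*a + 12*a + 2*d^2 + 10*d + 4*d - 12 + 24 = 54*a^2 + a*(24*d + 114) + 2*d^2 + 14*d + 12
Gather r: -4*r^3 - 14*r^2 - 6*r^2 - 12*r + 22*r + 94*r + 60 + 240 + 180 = -4*r^3 - 20*r^2 + 104*r + 480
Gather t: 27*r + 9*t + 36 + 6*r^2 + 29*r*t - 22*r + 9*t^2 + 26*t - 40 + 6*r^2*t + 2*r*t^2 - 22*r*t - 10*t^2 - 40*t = 6*r^2 + 5*r + t^2*(2*r - 1) + t*(6*r^2 + 7*r - 5) - 4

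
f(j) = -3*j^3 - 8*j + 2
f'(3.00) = -89.00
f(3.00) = -103.00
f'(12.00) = -1304.00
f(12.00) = -5278.00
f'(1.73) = -34.94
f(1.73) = -27.37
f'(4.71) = -207.66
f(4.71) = -349.14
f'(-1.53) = -29.07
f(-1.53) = 24.98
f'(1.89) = -40.15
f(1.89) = -33.37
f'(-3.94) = -147.71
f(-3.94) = 217.01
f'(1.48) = -27.71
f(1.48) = -19.57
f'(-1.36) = -24.65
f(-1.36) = 20.43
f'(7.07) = -457.86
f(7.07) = -1114.74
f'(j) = -9*j^2 - 8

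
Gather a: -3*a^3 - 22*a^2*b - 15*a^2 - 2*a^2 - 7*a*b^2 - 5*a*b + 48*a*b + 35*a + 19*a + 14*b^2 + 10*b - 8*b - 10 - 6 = -3*a^3 + a^2*(-22*b - 17) + a*(-7*b^2 + 43*b + 54) + 14*b^2 + 2*b - 16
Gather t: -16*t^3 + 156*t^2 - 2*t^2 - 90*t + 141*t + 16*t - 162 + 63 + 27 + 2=-16*t^3 + 154*t^2 + 67*t - 70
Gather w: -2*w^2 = -2*w^2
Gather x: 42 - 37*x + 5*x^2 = 5*x^2 - 37*x + 42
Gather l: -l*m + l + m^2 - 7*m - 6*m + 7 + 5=l*(1 - m) + m^2 - 13*m + 12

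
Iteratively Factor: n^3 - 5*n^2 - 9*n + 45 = (n - 3)*(n^2 - 2*n - 15) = (n - 3)*(n + 3)*(n - 5)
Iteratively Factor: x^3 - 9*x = (x + 3)*(x^2 - 3*x) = (x - 3)*(x + 3)*(x)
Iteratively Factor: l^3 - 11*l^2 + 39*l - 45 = (l - 3)*(l^2 - 8*l + 15) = (l - 3)^2*(l - 5)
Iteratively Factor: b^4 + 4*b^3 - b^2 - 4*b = (b - 1)*(b^3 + 5*b^2 + 4*b) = (b - 1)*(b + 4)*(b^2 + b) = b*(b - 1)*(b + 4)*(b + 1)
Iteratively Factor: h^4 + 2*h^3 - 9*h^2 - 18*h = (h)*(h^3 + 2*h^2 - 9*h - 18) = h*(h + 2)*(h^2 - 9) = h*(h - 3)*(h + 2)*(h + 3)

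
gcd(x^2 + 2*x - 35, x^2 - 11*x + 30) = x - 5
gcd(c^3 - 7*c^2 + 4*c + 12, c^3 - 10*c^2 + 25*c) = 1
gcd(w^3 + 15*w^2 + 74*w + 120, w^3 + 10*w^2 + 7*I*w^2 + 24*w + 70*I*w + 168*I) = w^2 + 10*w + 24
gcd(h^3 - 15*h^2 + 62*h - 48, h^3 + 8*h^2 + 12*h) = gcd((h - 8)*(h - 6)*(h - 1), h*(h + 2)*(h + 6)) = 1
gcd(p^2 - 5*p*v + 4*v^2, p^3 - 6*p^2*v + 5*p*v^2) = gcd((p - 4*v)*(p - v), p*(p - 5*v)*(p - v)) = p - v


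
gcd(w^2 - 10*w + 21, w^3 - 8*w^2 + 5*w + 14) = w - 7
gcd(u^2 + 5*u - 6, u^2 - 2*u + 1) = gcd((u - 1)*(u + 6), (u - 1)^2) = u - 1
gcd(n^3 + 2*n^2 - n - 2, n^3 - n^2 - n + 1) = n^2 - 1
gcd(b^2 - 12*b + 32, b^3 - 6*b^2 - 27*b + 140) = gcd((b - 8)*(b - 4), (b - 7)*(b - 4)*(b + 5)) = b - 4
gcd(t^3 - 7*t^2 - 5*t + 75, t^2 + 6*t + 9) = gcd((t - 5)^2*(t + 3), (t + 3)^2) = t + 3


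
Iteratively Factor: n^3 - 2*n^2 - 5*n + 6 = (n + 2)*(n^2 - 4*n + 3) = (n - 1)*(n + 2)*(n - 3)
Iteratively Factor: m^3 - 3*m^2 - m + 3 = (m - 3)*(m^2 - 1) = (m - 3)*(m + 1)*(m - 1)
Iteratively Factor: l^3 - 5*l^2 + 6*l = (l - 3)*(l^2 - 2*l) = (l - 3)*(l - 2)*(l)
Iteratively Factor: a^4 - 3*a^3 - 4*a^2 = (a)*(a^3 - 3*a^2 - 4*a) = a^2*(a^2 - 3*a - 4) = a^2*(a + 1)*(a - 4)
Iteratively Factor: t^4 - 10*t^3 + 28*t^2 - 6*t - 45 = (t - 3)*(t^3 - 7*t^2 + 7*t + 15) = (t - 3)^2*(t^2 - 4*t - 5) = (t - 5)*(t - 3)^2*(t + 1)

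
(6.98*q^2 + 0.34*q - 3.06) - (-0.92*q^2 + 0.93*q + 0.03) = 7.9*q^2 - 0.59*q - 3.09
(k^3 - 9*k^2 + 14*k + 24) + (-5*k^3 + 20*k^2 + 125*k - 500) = -4*k^3 + 11*k^2 + 139*k - 476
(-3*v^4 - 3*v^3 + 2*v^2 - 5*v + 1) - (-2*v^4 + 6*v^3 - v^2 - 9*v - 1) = -v^4 - 9*v^3 + 3*v^2 + 4*v + 2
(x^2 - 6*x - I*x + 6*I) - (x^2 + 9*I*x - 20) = -6*x - 10*I*x + 20 + 6*I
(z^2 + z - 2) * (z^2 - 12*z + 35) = z^4 - 11*z^3 + 21*z^2 + 59*z - 70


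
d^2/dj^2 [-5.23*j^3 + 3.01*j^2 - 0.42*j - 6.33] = 6.02 - 31.38*j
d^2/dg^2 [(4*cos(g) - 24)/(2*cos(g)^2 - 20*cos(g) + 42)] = 2*(-9*(1 - cos(2*g))^2*cos(g)/4 + 7*(1 - cos(2*g))^2/2 + 2029*cos(g)/2 - 61*cos(2*g) - 15*cos(3*g) + cos(5*g)/2 - 603)/((cos(g) - 7)^3*(cos(g) - 3)^3)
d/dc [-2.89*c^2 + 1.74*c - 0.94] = 1.74 - 5.78*c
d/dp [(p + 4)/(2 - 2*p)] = 5/(2*(p - 1)^2)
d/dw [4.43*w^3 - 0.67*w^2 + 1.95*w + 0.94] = 13.29*w^2 - 1.34*w + 1.95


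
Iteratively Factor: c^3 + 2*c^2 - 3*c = (c - 1)*(c^2 + 3*c) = c*(c - 1)*(c + 3)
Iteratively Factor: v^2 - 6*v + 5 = (v - 5)*(v - 1)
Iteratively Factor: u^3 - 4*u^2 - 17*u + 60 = (u - 5)*(u^2 + u - 12) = (u - 5)*(u - 3)*(u + 4)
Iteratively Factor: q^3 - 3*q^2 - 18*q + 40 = (q + 4)*(q^2 - 7*q + 10) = (q - 2)*(q + 4)*(q - 5)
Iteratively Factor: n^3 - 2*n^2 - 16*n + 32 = (n + 4)*(n^2 - 6*n + 8) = (n - 2)*(n + 4)*(n - 4)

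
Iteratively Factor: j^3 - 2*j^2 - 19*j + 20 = (j + 4)*(j^2 - 6*j + 5) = (j - 1)*(j + 4)*(j - 5)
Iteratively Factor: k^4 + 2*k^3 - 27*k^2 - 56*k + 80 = (k - 5)*(k^3 + 7*k^2 + 8*k - 16) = (k - 5)*(k - 1)*(k^2 + 8*k + 16) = (k - 5)*(k - 1)*(k + 4)*(k + 4)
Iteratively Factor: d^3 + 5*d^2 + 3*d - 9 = (d - 1)*(d^2 + 6*d + 9) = (d - 1)*(d + 3)*(d + 3)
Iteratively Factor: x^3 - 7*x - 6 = (x - 3)*(x^2 + 3*x + 2) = (x - 3)*(x + 2)*(x + 1)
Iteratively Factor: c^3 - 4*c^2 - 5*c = (c - 5)*(c^2 + c) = (c - 5)*(c + 1)*(c)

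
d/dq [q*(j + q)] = j + 2*q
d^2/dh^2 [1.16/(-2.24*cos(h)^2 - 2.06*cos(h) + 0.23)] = (23.281664*(1 - cos(h)^2)^2 + 16.058112*cos(h)^3 + 18.953936*cos(h)^2 - 31.566616*cos(h) - 34.32208)/(2.24*cos(h)^2 + 2.06*cos(h) - 0.23)^3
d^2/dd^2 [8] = 0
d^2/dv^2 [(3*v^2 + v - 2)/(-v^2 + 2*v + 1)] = 2*(-7*v^3 - 3*v^2 - 15*v + 9)/(v^6 - 6*v^5 + 9*v^4 + 4*v^3 - 9*v^2 - 6*v - 1)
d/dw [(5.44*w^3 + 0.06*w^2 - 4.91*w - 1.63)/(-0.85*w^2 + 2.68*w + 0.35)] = (-4.624*w^4 + 29.1584*w^3 + 1.6993*w^2 - 2.729*w + 2.6499)/(0.7225*w^4 - 4.556*w^3 + 6.5874*w^2 + 1.876*w + 0.1225)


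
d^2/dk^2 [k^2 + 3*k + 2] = 2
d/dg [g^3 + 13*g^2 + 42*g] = 3*g^2 + 26*g + 42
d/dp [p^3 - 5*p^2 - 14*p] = 3*p^2 - 10*p - 14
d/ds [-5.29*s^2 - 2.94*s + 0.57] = -10.58*s - 2.94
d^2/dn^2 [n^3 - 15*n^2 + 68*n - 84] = 6*n - 30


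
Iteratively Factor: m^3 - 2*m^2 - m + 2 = (m - 1)*(m^2 - m - 2) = (m - 1)*(m + 1)*(m - 2)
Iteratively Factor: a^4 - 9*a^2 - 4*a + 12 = (a + 2)*(a^3 - 2*a^2 - 5*a + 6) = (a - 1)*(a + 2)*(a^2 - a - 6) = (a - 3)*(a - 1)*(a + 2)*(a + 2)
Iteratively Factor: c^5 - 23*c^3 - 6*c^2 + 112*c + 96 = (c - 4)*(c^4 + 4*c^3 - 7*c^2 - 34*c - 24) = (c - 4)*(c - 3)*(c^3 + 7*c^2 + 14*c + 8) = (c - 4)*(c - 3)*(c + 4)*(c^2 + 3*c + 2) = (c - 4)*(c - 3)*(c + 1)*(c + 4)*(c + 2)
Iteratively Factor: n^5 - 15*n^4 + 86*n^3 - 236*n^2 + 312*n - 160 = (n - 2)*(n^4 - 13*n^3 + 60*n^2 - 116*n + 80) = (n - 4)*(n - 2)*(n^3 - 9*n^2 + 24*n - 20) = (n - 4)*(n - 2)^2*(n^2 - 7*n + 10) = (n - 5)*(n - 4)*(n - 2)^2*(n - 2)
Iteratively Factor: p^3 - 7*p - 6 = (p - 3)*(p^2 + 3*p + 2) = (p - 3)*(p + 1)*(p + 2)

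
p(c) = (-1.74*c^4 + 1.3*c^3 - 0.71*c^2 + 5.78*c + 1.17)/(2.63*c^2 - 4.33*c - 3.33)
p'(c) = (4.33 - 5.26*c)*(-1.74*c^4 + 1.3*c^3 - 0.71*c^2 + 5.78*c + 1.17)/(2.63*c^2 - 4.33*c - 3.33)^2 + (-6.96*c^3 + 3.9*c^2 - 1.42*c + 5.78)/(2.63*c^2 - 4.33*c - 3.33)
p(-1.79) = -2.86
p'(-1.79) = 1.67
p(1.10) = -1.19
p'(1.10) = -0.29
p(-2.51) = -4.46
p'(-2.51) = 2.73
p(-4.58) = -12.99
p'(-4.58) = 5.49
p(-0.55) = 17.00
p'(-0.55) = -861.00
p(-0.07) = -0.25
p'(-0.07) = -1.56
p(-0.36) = 0.76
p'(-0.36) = -8.30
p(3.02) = -12.77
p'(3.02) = -0.94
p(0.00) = -0.35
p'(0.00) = -1.28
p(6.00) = -30.04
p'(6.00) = -8.38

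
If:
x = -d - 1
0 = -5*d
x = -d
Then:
No Solution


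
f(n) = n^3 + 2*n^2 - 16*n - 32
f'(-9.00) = 191.00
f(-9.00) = -455.00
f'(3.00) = 23.00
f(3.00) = -35.00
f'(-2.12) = -11.00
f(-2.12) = 1.38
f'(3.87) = 44.41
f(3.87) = -6.01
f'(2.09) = 5.46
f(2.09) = -47.57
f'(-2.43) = -8.01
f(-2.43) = 4.34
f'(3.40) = 32.28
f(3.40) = -23.98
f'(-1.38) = -15.81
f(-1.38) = -8.74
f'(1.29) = -5.85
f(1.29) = -47.17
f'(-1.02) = -16.96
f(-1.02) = -14.66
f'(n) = 3*n^2 + 4*n - 16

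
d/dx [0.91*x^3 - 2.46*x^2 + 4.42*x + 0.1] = 2.73*x^2 - 4.92*x + 4.42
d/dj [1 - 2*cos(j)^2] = 2*sin(2*j)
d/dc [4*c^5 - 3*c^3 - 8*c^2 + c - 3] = 20*c^4 - 9*c^2 - 16*c + 1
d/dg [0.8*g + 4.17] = 0.800000000000000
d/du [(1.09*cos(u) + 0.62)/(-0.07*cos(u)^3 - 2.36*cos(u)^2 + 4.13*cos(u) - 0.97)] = (-0.1526*cos(u)^3 - 2.7026*cos(u)^2 - 2.9264*cos(u) + 3.6179)*sin(u)/(0.0049*cos(u)^6 + 0.3304*cos(u)^5 + 4.9914*cos(u)^4 - 19.3578*cos(u)^3 + 21.6353*cos(u)^2 - 8.0122*cos(u) + 0.9409)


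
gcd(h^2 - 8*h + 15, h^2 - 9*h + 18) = h - 3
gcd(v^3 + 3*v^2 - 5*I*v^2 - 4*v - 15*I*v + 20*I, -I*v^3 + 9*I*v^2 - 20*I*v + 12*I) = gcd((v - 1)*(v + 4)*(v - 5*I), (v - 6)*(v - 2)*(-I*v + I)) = v - 1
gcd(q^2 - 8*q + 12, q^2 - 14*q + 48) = q - 6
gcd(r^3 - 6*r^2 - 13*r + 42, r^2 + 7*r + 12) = r + 3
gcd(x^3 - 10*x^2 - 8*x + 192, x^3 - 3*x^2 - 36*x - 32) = x^2 - 4*x - 32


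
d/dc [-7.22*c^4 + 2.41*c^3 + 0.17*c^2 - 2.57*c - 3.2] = -28.88*c^3 + 7.23*c^2 + 0.34*c - 2.57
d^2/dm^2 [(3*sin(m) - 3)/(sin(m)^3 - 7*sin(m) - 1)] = 3*(-4*sin(m)^7 + 9*sin(m)^6 - 22*sin(m)^5 - 39*sin(m)^4 + 23*sin(m)^3 + 110*sin(m)^2 - 14*sin(m) - 112)/(sin(m)^3 - 7*sin(m) - 1)^3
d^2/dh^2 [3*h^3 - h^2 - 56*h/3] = 18*h - 2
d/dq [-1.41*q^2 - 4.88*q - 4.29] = -2.82*q - 4.88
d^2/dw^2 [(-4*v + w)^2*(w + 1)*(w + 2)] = 32*v^2 - 48*v*w - 48*v + 12*w^2 + 18*w + 4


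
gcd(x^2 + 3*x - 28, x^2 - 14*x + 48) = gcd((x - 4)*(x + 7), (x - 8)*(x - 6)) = 1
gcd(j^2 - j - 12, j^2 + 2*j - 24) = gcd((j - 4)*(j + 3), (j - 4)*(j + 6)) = j - 4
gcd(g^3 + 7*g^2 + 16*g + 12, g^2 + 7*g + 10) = g + 2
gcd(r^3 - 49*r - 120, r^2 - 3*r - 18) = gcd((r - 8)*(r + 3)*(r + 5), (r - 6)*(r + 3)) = r + 3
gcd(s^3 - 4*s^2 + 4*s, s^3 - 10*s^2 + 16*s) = s^2 - 2*s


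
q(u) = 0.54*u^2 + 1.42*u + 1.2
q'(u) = 1.08*u + 1.42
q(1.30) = 3.96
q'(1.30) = 2.82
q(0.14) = 1.41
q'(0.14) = 1.57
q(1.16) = 3.57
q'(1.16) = 2.67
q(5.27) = 23.68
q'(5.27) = 7.11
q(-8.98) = 31.99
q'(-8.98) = -8.28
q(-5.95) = 11.87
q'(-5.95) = -5.01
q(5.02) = 21.94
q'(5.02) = 6.84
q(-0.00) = 1.20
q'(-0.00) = 1.42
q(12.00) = 96.00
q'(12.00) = 14.38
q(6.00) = 29.16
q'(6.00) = 7.90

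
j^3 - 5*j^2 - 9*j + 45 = (j - 5)*(j - 3)*(j + 3)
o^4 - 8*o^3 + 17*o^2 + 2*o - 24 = (o - 4)*(o - 3)*(o - 2)*(o + 1)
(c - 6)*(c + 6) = c^2 - 36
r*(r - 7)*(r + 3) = r^3 - 4*r^2 - 21*r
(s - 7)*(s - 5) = s^2 - 12*s + 35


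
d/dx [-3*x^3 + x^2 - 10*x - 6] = -9*x^2 + 2*x - 10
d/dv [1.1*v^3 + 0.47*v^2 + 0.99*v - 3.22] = 3.3*v^2 + 0.94*v + 0.99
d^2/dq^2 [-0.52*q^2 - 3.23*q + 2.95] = -1.04000000000000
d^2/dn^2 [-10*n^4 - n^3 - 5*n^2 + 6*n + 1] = -120*n^2 - 6*n - 10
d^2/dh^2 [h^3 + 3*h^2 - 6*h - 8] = 6*h + 6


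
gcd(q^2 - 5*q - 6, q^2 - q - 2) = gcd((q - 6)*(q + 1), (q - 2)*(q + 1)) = q + 1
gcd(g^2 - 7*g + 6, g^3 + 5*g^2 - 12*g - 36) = 1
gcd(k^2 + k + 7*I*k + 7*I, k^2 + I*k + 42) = k + 7*I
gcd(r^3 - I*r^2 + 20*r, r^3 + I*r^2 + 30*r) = r^2 - 5*I*r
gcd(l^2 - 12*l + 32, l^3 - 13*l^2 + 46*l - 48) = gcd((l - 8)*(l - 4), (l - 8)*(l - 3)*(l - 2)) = l - 8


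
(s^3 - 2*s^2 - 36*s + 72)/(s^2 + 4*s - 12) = s - 6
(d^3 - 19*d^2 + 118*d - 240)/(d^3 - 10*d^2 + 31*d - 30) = (d^2 - 14*d + 48)/(d^2 - 5*d + 6)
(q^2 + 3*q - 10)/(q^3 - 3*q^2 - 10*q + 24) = (q + 5)/(q^2 - q - 12)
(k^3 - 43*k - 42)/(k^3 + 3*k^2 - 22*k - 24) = (k - 7)/(k - 4)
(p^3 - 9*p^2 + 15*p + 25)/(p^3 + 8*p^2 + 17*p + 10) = (p^2 - 10*p + 25)/(p^2 + 7*p + 10)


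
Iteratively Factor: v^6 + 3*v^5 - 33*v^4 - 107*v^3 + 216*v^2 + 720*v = (v)*(v^5 + 3*v^4 - 33*v^3 - 107*v^2 + 216*v + 720) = v*(v - 5)*(v^4 + 8*v^3 + 7*v^2 - 72*v - 144) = v*(v - 5)*(v + 3)*(v^3 + 5*v^2 - 8*v - 48) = v*(v - 5)*(v - 3)*(v + 3)*(v^2 + 8*v + 16) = v*(v - 5)*(v - 3)*(v + 3)*(v + 4)*(v + 4)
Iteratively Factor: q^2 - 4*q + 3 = (q - 3)*(q - 1)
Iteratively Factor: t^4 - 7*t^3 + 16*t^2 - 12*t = (t)*(t^3 - 7*t^2 + 16*t - 12) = t*(t - 2)*(t^2 - 5*t + 6) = t*(t - 2)^2*(t - 3)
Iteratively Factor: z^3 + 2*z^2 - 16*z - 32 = (z + 2)*(z^2 - 16) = (z - 4)*(z + 2)*(z + 4)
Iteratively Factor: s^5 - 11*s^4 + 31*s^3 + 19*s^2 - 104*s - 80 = (s + 1)*(s^4 - 12*s^3 + 43*s^2 - 24*s - 80) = (s - 5)*(s + 1)*(s^3 - 7*s^2 + 8*s + 16) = (s - 5)*(s - 4)*(s + 1)*(s^2 - 3*s - 4) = (s - 5)*(s - 4)^2*(s + 1)*(s + 1)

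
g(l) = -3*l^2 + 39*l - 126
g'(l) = 39 - 6*l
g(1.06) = -88.03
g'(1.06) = 32.64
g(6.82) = 0.44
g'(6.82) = -1.92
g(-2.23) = -227.89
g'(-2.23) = 52.38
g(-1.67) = -199.50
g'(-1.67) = 49.02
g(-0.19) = -133.52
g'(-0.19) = 40.14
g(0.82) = -96.04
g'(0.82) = 34.08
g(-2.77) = -257.05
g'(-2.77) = 55.62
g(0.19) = -118.70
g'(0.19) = 37.86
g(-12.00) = -1026.00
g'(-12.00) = 111.00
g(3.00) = -36.00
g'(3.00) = 21.00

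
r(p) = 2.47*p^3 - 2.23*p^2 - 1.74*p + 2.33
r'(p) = 7.41*p^2 - 4.46*p - 1.74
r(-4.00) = -184.47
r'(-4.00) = 134.66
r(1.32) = 1.83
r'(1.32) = 5.28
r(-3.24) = -99.45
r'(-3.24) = 90.50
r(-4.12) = -201.09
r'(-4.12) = 142.42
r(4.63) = 191.62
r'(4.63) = 136.46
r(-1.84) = -17.41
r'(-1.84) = 31.55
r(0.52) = 1.17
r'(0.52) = -2.06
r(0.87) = 0.75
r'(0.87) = -0.01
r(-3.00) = -79.21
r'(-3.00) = 78.33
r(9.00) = 1606.67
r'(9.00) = 558.33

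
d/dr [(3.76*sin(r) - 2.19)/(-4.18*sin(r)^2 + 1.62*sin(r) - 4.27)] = (15.7168*sin(r)^2 - 18.3084*sin(r) - 12.5074)*cos(r)/(17.4724*sin(r)^4 - 13.5432*sin(r)^3 + 38.3216*sin(r)^2 - 13.8348*sin(r) + 18.2329)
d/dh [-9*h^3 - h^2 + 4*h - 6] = -27*h^2 - 2*h + 4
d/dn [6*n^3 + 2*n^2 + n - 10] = 18*n^2 + 4*n + 1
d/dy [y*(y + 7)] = 2*y + 7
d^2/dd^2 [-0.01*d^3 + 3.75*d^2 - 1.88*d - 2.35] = 7.5 - 0.06*d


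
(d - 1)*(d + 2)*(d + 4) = d^3 + 5*d^2 + 2*d - 8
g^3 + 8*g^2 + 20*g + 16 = (g + 2)^2*(g + 4)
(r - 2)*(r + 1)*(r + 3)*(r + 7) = r^4 + 9*r^3 + 9*r^2 - 41*r - 42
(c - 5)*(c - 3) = c^2 - 8*c + 15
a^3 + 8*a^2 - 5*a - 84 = (a - 3)*(a + 4)*(a + 7)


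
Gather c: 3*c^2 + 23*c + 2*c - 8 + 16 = 3*c^2 + 25*c + 8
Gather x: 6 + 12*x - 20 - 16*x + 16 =2 - 4*x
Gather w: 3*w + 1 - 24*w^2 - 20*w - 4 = -24*w^2 - 17*w - 3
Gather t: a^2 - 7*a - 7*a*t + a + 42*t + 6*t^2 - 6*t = a^2 - 6*a + 6*t^2 + t*(36 - 7*a)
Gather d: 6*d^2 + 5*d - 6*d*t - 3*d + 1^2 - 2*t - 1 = 6*d^2 + d*(2 - 6*t) - 2*t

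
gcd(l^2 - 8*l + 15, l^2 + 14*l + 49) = 1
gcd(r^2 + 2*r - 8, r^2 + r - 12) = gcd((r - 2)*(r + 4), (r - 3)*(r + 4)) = r + 4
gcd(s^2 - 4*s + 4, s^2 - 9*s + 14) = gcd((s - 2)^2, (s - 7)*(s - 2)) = s - 2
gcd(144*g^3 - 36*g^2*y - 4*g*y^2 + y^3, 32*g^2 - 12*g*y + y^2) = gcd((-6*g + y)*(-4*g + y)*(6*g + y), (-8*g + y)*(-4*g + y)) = -4*g + y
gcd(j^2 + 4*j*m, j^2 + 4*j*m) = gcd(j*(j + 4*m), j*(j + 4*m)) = j^2 + 4*j*m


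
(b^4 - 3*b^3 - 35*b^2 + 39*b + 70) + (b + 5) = b^4 - 3*b^3 - 35*b^2 + 40*b + 75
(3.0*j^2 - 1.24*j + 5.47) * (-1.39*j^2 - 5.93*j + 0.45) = -4.17*j^4 - 16.0664*j^3 + 1.0999*j^2 - 32.9951*j + 2.4615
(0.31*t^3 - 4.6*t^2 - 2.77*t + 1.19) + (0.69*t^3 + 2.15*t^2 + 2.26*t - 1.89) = 1.0*t^3 - 2.45*t^2 - 0.51*t - 0.7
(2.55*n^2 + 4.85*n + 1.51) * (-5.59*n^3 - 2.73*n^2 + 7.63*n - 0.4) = -14.2545*n^5 - 34.073*n^4 - 2.2249*n^3 + 31.8632*n^2 + 9.5813*n - 0.604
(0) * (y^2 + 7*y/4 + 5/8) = 0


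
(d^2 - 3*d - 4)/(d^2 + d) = (d - 4)/d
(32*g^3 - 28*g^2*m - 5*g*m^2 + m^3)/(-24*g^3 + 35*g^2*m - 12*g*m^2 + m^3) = (-4*g - m)/(3*g - m)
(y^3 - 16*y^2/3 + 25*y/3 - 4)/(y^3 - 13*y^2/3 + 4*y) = (y - 1)/y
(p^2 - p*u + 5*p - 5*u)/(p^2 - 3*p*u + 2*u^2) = (p + 5)/(p - 2*u)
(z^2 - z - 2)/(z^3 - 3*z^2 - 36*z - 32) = (z - 2)/(z^2 - 4*z - 32)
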